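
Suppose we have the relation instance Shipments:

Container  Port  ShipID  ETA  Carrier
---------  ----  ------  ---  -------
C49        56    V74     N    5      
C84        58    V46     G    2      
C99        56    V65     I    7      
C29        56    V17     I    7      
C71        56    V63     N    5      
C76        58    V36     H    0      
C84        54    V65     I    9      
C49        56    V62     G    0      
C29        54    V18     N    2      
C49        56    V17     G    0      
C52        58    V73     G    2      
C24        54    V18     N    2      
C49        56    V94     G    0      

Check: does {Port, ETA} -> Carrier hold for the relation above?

Yes

(Port=56, ETA=N): 2 rows → Carrier = 5, 5 ✓
(Port=58, ETA=G): 2 rows → Carrier = 2, 2 ✓
(Port=56, ETA=I): 2 rows → Carrier = 7, 7 ✓
(Port=58, ETA=H): 1 row → Carrier = 0 ✓
(Port=54, ETA=I): 1 row → Carrier = 9 ✓
(Port=56, ETA=G): 3 rows → Carrier = 0, 0, 0 ✓
(Port=54, ETA=N): 2 rows → Carrier = 2, 2 ✓
Every {Port, ETA} value is associated with a single Carrier value, so {Port, ETA} -> Carrier holds.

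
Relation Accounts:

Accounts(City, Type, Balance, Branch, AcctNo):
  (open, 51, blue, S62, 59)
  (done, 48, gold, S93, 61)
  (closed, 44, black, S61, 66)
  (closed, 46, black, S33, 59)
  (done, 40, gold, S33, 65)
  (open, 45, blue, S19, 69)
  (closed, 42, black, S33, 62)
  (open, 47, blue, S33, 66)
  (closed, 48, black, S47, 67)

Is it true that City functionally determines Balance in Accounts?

City=open: 3 rows → Balance = blue, blue, blue ✓
City=done: 2 rows → Balance = gold, gold ✓
City=closed: 4 rows → Balance = black, black, black, black ✓
Every City value is associated with a single Balance value, so City → Balance holds.

Yes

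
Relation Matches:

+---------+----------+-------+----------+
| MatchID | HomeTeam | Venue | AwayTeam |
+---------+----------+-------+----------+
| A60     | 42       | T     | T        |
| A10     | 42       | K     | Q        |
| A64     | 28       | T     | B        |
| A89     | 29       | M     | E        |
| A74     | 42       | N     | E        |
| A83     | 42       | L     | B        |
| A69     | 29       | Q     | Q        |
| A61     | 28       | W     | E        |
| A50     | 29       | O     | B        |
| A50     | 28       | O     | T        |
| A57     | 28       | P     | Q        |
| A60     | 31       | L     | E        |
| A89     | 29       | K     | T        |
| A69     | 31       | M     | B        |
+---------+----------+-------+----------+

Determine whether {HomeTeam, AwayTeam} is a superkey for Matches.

All 14 rows have distinct {HomeTeam, AwayTeam} values, so {HomeTeam, AwayTeam} → (all attributes) holds and {HomeTeam, AwayTeam} is a superkey.

Yes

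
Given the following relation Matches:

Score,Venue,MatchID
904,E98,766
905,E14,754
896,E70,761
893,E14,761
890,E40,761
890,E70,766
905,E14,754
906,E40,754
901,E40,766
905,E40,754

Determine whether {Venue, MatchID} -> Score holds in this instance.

No

(Venue=E98, MatchID=766): 1 row → Score = 904 ✓
(Venue=E14, MatchID=754): 2 rows → Score = 905, 905 ✓
(Venue=E70, MatchID=761): 1 row → Score = 896 ✓
(Venue=E14, MatchID=761): 1 row → Score = 893 ✓
(Venue=E40, MatchID=761): 1 row → Score = 890 ✓
(Venue=E70, MatchID=766): 1 row → Score = 890 ✓
(Venue=E40, MatchID=754): 2 rows → Score takes values {906, 905} — violation
(Venue=E40, MatchID=766): 1 row → Score = 901 ✓
Two rows agree on {Venue, MatchID} but differ on Score, so {Venue, MatchID} -> Score does not hold.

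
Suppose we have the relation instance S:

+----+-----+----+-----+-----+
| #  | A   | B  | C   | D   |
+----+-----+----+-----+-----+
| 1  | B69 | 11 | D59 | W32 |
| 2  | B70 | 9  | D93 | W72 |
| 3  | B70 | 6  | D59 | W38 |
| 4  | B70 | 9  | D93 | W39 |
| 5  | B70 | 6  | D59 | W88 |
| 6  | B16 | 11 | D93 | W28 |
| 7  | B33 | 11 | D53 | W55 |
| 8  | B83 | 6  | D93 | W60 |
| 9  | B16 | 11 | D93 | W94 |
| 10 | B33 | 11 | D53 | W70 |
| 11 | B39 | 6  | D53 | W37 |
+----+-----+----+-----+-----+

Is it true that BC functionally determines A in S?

(B=11, C=D59): row 1 → A = B69 ✓
(B=9, C=D93): rows 2, 4 → A = B70, B70 ✓
(B=6, C=D59): rows 3, 5 → A = B70, B70 ✓
(B=11, C=D93): rows 6, 9 → A = B16, B16 ✓
(B=11, C=D53): rows 7, 10 → A = B33, B33 ✓
(B=6, C=D93): row 8 → A = B83 ✓
(B=6, C=D53): row 11 → A = B39 ✓
Every BC value is associated with a single A value, so BC → A holds.

Yes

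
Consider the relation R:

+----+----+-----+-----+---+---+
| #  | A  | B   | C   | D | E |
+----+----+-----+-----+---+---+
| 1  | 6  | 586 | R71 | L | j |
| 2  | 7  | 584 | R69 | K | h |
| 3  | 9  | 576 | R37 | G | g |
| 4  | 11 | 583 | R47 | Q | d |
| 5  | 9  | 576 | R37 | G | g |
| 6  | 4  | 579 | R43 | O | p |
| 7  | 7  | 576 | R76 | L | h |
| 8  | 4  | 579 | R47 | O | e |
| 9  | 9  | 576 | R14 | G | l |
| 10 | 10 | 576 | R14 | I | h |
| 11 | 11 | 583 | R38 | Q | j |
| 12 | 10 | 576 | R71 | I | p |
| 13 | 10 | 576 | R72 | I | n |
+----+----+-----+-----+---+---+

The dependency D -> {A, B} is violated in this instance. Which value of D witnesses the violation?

D=L: rows 1, 7 → {A,B} takes values {(6, 586), (7, 576)} — violation
D=K: row 2 → {A,B} = (7, 584) ✓
D=G: rows 3, 5, 9 → {A,B} = (9, 576), (9, 576), (9, 576) ✓
D=Q: rows 4, 11 → {A,B} = (11, 583), (11, 583) ✓
D=O: rows 6, 8 → {A,B} = (4, 579), (4, 579) ✓
D=I: rows 10, 12, 13 → {A,B} = (10, 576), (10, 576), (10, 576) ✓
The only D value with inconsistent RHS is D=L.

L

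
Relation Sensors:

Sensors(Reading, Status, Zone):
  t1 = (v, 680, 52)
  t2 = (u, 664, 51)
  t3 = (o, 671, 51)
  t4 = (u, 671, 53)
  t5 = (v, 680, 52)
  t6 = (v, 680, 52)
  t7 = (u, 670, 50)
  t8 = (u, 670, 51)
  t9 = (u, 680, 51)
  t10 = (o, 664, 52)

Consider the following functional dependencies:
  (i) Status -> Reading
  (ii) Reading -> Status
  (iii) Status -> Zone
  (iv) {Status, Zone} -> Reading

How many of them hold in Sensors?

(i) Status -> Reading: Status=680: rows 1, 5, 6, 9 → Reading takes values {v, u} — violation; Status=664: rows 2, 10 → Reading takes values {u, o} — violation; Status=671: rows 3, 4 → Reading takes values {o, u} — violation — fails.
(ii) Reading -> Status: Reading=u: rows 2, 4, 7, 8, 9 → Status takes values {664, 671, 670, 680} — violation; Reading=o: rows 3, 10 → Status takes values {671, 664} — violation — fails.
(iii) Status -> Zone: Status=680: rows 1, 5, 6, 9 → Zone takes values {52, 51} — violation; Status=664: rows 2, 10 → Zone takes values {51, 52} — violation; Status=671: rows 3, 4 → Zone takes values {51, 53} — violation; Status=670: rows 7, 8 → Zone takes values {50, 51} — violation — fails.
(iv) {Status, Zone} -> Reading: every LHS value maps to a single RHS value — holds.
1 of the 4 dependencies holds.

1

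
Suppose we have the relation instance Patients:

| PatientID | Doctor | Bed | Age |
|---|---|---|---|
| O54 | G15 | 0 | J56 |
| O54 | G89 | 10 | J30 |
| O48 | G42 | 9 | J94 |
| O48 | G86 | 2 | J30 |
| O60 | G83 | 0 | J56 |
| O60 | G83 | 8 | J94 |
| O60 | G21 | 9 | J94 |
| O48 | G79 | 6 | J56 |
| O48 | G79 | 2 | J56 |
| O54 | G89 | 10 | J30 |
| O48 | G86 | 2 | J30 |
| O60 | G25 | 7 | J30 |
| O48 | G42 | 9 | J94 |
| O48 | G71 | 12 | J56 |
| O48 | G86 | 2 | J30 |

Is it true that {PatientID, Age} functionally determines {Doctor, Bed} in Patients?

(PatientID=O54, Age=J56): 1 row → {Doctor,Bed} = (G15, 0) ✓
(PatientID=O54, Age=J30): 2 rows → {Doctor,Bed} = (G89, 10), (G89, 10) ✓
(PatientID=O48, Age=J94): 2 rows → {Doctor,Bed} = (G42, 9), (G42, 9) ✓
(PatientID=O48, Age=J30): 3 rows → {Doctor,Bed} = (G86, 2), (G86, 2), (G86, 2) ✓
(PatientID=O60, Age=J56): 1 row → {Doctor,Bed} = (G83, 0) ✓
(PatientID=O60, Age=J94): 2 rows → {Doctor,Bed} takes values {(G83, 8), (G21, 9)} — violation
(PatientID=O48, Age=J56): 3 rows → {Doctor,Bed} takes values {(G79, 6), (G79, 2), (G71, 12)} — violation
(PatientID=O60, Age=J30): 1 row → {Doctor,Bed} = (G25, 7) ✓
Two rows agree on {PatientID, Age} but differ on {Doctor, Bed}, so {PatientID, Age} -> {Doctor, Bed} does not hold.

No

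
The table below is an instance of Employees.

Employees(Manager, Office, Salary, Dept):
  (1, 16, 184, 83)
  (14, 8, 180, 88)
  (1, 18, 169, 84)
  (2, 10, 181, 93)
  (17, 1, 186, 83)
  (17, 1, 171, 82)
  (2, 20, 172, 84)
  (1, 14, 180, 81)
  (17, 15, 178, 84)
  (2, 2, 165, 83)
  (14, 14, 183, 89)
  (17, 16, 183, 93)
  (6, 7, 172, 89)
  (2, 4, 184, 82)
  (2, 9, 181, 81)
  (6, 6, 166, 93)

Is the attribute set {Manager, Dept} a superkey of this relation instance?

Yes

All 16 rows have distinct {Manager, Dept} values, so {Manager, Dept} → (all attributes) holds and {Manager, Dept} is a superkey.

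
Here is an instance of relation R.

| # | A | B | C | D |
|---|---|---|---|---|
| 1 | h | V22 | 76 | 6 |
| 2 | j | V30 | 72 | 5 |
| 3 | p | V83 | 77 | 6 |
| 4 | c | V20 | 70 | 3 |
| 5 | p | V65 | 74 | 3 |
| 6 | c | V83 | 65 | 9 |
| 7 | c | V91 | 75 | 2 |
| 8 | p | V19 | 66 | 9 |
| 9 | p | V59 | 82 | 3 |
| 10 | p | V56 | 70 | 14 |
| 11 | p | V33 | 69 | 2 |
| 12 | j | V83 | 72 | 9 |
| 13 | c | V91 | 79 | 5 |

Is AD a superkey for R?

Rows 5 and 9 have the same AD value (A=p, D=3) but are distinct tuples, so AD does not determine every attribute — not a superkey.

No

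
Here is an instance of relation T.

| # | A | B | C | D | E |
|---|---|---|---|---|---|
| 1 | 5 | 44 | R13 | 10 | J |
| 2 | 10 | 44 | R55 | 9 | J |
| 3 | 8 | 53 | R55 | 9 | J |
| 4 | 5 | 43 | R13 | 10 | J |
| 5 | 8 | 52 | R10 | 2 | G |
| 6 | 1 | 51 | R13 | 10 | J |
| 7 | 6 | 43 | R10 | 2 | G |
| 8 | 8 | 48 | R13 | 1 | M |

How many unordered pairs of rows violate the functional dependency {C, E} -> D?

0

(C=R13, E=J): all 3 rows agree on D — 0 pairs.
(C=R55, E=J): all 2 rows agree on D — 0 pairs.
(C=R10, E=G): all 2 rows agree on D — 0 pairs.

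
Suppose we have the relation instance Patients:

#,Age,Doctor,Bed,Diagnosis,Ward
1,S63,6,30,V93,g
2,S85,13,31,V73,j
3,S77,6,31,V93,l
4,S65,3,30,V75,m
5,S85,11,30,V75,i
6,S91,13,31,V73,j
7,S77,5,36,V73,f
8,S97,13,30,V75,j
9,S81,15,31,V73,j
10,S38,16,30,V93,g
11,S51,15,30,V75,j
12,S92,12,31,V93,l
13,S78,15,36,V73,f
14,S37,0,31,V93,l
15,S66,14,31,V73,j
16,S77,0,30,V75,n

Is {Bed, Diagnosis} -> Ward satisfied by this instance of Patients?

No

(Bed=30, Diagnosis=V93): rows 1, 10 → Ward = g, g ✓
(Bed=31, Diagnosis=V73): rows 2, 6, 9, 15 → Ward = j, j, j, j ✓
(Bed=31, Diagnosis=V93): rows 3, 12, 14 → Ward = l, l, l ✓
(Bed=30, Diagnosis=V75): rows 4, 5, 8, 11, 16 → Ward takes values {m, i, j, n} — violation
(Bed=36, Diagnosis=V73): rows 7, 13 → Ward = f, f ✓
Two rows agree on {Bed, Diagnosis} but differ on Ward, so {Bed, Diagnosis} -> Ward does not hold.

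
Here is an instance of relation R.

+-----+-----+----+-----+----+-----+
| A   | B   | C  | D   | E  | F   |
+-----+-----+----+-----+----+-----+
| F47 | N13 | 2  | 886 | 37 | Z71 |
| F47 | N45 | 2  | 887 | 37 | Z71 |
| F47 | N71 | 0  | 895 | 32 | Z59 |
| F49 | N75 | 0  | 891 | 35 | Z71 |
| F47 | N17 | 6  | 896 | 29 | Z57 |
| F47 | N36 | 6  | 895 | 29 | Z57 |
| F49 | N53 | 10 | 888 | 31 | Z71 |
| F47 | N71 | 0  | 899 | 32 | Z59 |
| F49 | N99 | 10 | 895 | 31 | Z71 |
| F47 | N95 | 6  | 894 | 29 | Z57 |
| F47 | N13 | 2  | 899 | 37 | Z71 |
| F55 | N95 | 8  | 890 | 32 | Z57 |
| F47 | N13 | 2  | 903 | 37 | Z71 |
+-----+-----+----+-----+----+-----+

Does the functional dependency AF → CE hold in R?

(A=F47, F=Z71): 4 rows → {C,E} = (2, 37), (2, 37), (2, 37), (2, 37) ✓
(A=F47, F=Z59): 2 rows → {C,E} = (0, 32), (0, 32) ✓
(A=F49, F=Z71): 3 rows → {C,E} takes values {(0, 35), (10, 31)} — violation
(A=F47, F=Z57): 3 rows → {C,E} = (6, 29), (6, 29), (6, 29) ✓
(A=F55, F=Z57): 1 row → {C,E} = (8, 32) ✓
Two rows agree on AF but differ on CE, so AF → CE does not hold.

No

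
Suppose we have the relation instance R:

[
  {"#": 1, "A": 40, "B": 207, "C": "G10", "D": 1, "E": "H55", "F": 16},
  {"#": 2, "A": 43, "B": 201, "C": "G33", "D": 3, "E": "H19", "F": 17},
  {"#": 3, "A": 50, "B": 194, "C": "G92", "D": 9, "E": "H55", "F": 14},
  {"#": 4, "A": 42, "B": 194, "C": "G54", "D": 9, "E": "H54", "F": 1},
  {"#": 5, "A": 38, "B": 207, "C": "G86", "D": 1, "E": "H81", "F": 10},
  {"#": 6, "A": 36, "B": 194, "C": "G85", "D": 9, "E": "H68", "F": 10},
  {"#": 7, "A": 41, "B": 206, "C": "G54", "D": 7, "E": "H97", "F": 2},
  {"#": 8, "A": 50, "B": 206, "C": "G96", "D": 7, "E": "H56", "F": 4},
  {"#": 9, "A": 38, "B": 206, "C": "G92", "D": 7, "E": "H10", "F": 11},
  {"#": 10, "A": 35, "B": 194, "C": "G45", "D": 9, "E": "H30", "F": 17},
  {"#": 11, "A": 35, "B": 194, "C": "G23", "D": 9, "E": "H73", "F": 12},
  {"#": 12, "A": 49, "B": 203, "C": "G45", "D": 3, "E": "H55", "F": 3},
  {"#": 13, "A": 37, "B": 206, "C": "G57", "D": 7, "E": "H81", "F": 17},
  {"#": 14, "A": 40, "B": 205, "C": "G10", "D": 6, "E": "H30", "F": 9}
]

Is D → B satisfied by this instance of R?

D=1: rows 1, 5 → B = 207, 207 ✓
D=3: rows 2, 12 → B takes values {201, 203} — violation
D=9: rows 3, 4, 6, 10, 11 → B = 194, 194, 194, 194, 194 ✓
D=7: rows 7, 8, 9, 13 → B = 206, 206, 206, 206 ✓
D=6: row 14 → B = 205 ✓
Two rows agree on D but differ on B, so D → B does not hold.

No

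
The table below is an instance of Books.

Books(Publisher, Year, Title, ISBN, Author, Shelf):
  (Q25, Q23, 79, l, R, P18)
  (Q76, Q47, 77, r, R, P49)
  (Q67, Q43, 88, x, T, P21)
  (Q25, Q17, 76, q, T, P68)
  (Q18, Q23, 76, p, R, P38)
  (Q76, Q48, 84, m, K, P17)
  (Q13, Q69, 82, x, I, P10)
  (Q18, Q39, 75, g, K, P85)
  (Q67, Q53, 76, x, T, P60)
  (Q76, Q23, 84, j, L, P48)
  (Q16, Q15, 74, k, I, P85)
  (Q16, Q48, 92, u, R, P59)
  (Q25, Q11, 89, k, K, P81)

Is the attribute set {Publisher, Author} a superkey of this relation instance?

Two distinct rows share (Publisher=Q67, Author=T), so {Publisher, Author} does not determine every attribute — not a superkey.

No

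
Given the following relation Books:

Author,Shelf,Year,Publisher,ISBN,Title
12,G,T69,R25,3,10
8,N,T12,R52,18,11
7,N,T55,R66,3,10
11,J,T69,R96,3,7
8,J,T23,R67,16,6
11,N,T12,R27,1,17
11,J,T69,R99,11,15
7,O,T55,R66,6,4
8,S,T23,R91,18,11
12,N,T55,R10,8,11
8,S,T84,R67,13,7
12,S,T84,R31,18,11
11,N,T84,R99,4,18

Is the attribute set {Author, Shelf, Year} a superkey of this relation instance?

Two distinct rows share (Author=11, Shelf=J, Year=T69), so {Author, Shelf, Year} does not determine every attribute — not a superkey.

No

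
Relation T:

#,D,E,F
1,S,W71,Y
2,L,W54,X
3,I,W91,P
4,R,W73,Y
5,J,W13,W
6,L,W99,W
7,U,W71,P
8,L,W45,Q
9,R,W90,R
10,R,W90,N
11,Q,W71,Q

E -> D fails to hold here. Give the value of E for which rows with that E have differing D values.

W71

E=W71: rows 1, 7, 11 → D takes values {S, U, Q} — violation
E=W54: row 2 → D = L ✓
E=W91: row 3 → D = I ✓
E=W73: row 4 → D = R ✓
E=W13: row 5 → D = J ✓
E=W99: row 6 → D = L ✓
E=W45: row 8 → D = L ✓
E=W90: rows 9, 10 → D = R, R ✓
The only E value with inconsistent D is E=W71.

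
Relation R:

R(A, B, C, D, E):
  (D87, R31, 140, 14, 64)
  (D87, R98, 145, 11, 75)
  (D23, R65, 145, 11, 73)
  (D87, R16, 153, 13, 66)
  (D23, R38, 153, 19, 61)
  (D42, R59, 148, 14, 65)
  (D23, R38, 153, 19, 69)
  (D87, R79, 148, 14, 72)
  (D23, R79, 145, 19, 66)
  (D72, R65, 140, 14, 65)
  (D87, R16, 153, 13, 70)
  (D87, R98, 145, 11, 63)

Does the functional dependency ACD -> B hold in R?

(A=D87, C=140, D=14): 1 row → B = R31 ✓
(A=D87, C=145, D=11): 2 rows → B = R98, R98 ✓
(A=D23, C=145, D=11): 1 row → B = R65 ✓
(A=D87, C=153, D=13): 2 rows → B = R16, R16 ✓
(A=D23, C=153, D=19): 2 rows → B = R38, R38 ✓
(A=D42, C=148, D=14): 1 row → B = R59 ✓
(A=D87, C=148, D=14): 1 row → B = R79 ✓
(A=D23, C=145, D=19): 1 row → B = R79 ✓
(A=D72, C=140, D=14): 1 row → B = R65 ✓
Every ACD value is associated with a single B value, so ACD -> B holds.

Yes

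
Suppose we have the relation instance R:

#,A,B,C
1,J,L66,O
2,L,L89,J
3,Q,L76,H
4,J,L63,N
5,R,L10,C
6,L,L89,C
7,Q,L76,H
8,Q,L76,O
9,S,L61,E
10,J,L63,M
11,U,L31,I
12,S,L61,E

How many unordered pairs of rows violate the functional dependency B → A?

B=L89: all 2 rows agree on A — 0 pairs.
B=L76: all 3 rows agree on A — 0 pairs.
B=L63: all 2 rows agree on A — 0 pairs.
B=L61: all 2 rows agree on A — 0 pairs.

0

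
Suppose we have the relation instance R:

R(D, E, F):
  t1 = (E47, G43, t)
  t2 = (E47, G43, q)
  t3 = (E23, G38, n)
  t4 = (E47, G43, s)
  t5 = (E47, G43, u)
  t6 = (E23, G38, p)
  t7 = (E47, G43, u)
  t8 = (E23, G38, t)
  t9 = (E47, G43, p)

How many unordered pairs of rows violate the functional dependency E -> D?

0

E=G43: all 6 rows agree on D — 0 pairs.
E=G38: all 3 rows agree on D — 0 pairs.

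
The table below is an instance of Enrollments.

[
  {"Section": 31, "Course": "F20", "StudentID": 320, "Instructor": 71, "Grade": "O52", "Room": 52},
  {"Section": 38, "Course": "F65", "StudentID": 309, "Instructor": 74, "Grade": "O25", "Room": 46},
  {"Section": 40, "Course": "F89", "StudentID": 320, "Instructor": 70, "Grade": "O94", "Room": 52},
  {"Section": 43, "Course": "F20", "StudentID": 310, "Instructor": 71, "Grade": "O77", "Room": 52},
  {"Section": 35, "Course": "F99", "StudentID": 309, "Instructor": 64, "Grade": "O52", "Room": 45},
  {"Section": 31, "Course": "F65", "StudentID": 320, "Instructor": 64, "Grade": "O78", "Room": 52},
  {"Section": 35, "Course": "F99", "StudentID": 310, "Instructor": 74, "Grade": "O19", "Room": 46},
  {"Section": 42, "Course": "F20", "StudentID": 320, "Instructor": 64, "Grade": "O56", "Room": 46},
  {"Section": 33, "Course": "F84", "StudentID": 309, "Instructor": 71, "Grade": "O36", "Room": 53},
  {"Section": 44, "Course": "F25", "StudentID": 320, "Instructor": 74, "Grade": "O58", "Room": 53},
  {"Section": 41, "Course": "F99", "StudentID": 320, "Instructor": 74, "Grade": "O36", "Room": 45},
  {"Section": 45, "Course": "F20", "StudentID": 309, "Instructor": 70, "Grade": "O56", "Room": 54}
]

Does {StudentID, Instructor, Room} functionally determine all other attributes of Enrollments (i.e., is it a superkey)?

Yes

All 12 rows have distinct {StudentID, Instructor, Room} values, so {StudentID, Instructor, Room} → (all attributes) holds and {StudentID, Instructor, Room} is a superkey.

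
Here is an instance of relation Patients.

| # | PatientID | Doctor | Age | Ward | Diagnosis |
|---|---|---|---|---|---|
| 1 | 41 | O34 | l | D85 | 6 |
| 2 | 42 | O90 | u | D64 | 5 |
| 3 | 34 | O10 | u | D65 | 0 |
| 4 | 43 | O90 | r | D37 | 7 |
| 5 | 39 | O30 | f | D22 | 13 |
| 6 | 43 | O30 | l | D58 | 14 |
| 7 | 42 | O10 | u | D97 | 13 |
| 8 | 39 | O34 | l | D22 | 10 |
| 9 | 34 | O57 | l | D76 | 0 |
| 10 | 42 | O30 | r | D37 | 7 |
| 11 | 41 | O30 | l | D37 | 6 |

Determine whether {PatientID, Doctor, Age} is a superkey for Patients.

All 11 rows have distinct {PatientID, Doctor, Age} values, so {PatientID, Doctor, Age} → (all attributes) holds and {PatientID, Doctor, Age} is a superkey.

Yes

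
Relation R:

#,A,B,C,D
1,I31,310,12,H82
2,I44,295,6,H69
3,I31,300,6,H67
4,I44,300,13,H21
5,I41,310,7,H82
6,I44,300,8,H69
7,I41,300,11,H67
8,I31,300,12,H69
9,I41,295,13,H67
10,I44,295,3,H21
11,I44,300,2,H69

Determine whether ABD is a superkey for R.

Rows 6 and 11 have the same ABD value (A=I44, B=300, D=H69) but are distinct tuples, so ABD does not determine every attribute — not a superkey.

No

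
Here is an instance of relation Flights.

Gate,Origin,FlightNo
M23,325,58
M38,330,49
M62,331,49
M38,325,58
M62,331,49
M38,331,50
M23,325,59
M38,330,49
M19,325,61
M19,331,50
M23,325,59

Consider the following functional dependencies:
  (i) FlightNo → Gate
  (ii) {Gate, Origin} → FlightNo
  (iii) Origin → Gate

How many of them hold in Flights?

(i) FlightNo → Gate: FlightNo=58: 2 rows → Gate takes values {M23, M38} — violation; FlightNo=49: 4 rows → Gate takes values {M38, M62} — violation; FlightNo=50: 2 rows → Gate takes values {M38, M19} — violation — fails.
(ii) {Gate, Origin} → FlightNo: (Gate=M23, Origin=325): 3 rows → FlightNo takes values {58, 59} — violation — fails.
(iii) Origin → Gate: Origin=325: 5 rows → Gate takes values {M23, M38, M19} — violation; Origin=331: 4 rows → Gate takes values {M62, M38, M19} — violation — fails.
None of the 3 dependencies hold.

0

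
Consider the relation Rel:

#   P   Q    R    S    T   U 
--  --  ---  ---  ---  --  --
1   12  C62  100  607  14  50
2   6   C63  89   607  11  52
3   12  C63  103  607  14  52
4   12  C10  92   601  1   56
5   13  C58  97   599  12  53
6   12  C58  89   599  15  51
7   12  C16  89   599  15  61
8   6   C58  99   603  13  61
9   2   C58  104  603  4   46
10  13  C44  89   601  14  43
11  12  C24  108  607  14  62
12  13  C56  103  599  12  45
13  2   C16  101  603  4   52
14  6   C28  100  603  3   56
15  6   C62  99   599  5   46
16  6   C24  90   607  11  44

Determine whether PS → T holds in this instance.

(P=12, S=607): rows 1, 3, 11 → T = 14, 14, 14 ✓
(P=6, S=607): rows 2, 16 → T = 11, 11 ✓
(P=12, S=601): row 4 → T = 1 ✓
(P=13, S=599): rows 5, 12 → T = 12, 12 ✓
(P=12, S=599): rows 6, 7 → T = 15, 15 ✓
(P=6, S=603): rows 8, 14 → T takes values {13, 3} — violation
(P=2, S=603): rows 9, 13 → T = 4, 4 ✓
(P=13, S=601): row 10 → T = 14 ✓
(P=6, S=599): row 15 → T = 5 ✓
Two rows agree on PS but differ on T, so PS → T does not hold.

No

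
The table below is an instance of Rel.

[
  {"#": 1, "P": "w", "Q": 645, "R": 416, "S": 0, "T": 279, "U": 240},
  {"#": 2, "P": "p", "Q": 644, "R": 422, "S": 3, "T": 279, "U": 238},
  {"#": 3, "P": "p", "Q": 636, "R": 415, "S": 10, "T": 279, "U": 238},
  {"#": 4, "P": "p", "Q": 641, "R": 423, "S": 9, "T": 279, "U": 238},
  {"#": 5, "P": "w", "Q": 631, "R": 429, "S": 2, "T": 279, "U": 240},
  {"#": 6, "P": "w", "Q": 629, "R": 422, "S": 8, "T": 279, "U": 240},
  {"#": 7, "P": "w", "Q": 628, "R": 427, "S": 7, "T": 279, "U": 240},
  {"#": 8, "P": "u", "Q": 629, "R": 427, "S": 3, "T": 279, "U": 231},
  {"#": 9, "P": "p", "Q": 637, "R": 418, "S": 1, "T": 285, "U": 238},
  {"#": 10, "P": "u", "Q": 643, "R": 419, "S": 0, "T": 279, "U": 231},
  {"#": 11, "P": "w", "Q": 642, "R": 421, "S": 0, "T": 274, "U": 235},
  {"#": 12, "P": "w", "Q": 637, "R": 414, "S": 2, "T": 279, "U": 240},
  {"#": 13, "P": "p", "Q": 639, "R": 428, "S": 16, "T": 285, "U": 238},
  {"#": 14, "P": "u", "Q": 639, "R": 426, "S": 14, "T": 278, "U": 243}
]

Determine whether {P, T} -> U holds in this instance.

Yes

(P=w, T=279): rows 1, 5, 6, 7, 12 → U = 240, 240, 240, 240, 240 ✓
(P=p, T=279): rows 2, 3, 4 → U = 238, 238, 238 ✓
(P=u, T=279): rows 8, 10 → U = 231, 231 ✓
(P=p, T=285): rows 9, 13 → U = 238, 238 ✓
(P=w, T=274): row 11 → U = 235 ✓
(P=u, T=278): row 14 → U = 243 ✓
Every {P, T} value is associated with a single U value, so {P, T} -> U holds.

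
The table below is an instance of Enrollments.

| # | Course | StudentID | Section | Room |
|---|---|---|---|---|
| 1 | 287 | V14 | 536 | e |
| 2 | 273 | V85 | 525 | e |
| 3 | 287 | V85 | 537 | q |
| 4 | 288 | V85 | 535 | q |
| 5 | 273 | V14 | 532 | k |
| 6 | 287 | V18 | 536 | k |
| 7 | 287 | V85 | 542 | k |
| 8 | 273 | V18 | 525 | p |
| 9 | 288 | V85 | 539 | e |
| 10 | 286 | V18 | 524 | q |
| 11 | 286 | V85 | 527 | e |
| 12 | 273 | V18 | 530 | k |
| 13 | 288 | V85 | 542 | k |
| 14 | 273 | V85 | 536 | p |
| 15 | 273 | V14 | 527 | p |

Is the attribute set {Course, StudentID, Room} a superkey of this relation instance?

All 15 rows have distinct {Course, StudentID, Room} values, so {Course, StudentID, Room} → (all attributes) holds and {Course, StudentID, Room} is a superkey.

Yes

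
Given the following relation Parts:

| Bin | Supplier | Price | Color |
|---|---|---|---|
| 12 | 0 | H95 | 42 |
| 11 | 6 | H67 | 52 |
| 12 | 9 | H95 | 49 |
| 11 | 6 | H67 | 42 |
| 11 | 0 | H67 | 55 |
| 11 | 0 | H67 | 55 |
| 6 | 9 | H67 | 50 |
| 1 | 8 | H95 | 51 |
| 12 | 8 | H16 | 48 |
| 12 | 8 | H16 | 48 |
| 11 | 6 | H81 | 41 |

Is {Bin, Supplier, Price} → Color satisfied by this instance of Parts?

(Bin=12, Supplier=0, Price=H95): 1 row → Color = 42 ✓
(Bin=11, Supplier=6, Price=H67): 2 rows → Color takes values {52, 42} — violation
(Bin=12, Supplier=9, Price=H95): 1 row → Color = 49 ✓
(Bin=11, Supplier=0, Price=H67): 2 rows → Color = 55, 55 ✓
(Bin=6, Supplier=9, Price=H67): 1 row → Color = 50 ✓
(Bin=1, Supplier=8, Price=H95): 1 row → Color = 51 ✓
(Bin=12, Supplier=8, Price=H16): 2 rows → Color = 48, 48 ✓
(Bin=11, Supplier=6, Price=H81): 1 row → Color = 41 ✓
Two rows agree on {Bin, Supplier, Price} but differ on Color, so {Bin, Supplier, Price} → Color does not hold.

No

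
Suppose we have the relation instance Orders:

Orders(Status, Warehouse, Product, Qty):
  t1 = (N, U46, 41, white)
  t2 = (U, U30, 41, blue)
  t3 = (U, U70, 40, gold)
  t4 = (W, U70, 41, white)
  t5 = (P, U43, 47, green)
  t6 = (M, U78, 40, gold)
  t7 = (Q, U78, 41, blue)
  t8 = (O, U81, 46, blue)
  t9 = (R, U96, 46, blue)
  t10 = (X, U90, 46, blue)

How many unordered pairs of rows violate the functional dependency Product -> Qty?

4

Product=41: violating pairs (1,2), (1,7), (2,4), (4,7) — 4 pairs.
Product=40: all 2 rows agree on Qty — 0 pairs.
Product=46: all 3 rows agree on Qty — 0 pairs.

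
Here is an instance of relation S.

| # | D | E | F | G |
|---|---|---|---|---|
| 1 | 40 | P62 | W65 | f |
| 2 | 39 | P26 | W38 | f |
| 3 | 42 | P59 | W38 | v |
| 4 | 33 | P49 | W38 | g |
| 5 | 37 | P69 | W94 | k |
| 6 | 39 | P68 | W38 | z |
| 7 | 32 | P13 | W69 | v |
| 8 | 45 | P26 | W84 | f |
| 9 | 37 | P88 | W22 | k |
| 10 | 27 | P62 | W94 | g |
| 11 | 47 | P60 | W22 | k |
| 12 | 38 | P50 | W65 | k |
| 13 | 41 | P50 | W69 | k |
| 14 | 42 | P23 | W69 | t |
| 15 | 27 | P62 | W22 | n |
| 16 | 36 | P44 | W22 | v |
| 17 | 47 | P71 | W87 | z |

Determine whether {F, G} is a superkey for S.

No

Rows 9 and 11 have the same {F, G} value (F=W22, G=k) but are distinct tuples, so {F, G} does not determine every attribute — not a superkey.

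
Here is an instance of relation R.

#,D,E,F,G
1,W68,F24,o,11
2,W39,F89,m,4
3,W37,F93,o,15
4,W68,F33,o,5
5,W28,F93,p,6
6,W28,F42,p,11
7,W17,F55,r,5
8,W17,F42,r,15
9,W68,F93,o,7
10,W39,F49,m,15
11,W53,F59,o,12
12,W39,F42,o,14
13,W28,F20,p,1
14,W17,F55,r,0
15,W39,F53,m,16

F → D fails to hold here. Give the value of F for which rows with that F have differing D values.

o

F=o: rows 1, 3, 4, 9, 11, 12 → D takes values {W68, W37, W53, W39} — violation
F=m: rows 2, 10, 15 → D = W39, W39, W39 ✓
F=p: rows 5, 6, 13 → D = W28, W28, W28 ✓
F=r: rows 7, 8, 14 → D = W17, W17, W17 ✓
The only F value with inconsistent D is F=o.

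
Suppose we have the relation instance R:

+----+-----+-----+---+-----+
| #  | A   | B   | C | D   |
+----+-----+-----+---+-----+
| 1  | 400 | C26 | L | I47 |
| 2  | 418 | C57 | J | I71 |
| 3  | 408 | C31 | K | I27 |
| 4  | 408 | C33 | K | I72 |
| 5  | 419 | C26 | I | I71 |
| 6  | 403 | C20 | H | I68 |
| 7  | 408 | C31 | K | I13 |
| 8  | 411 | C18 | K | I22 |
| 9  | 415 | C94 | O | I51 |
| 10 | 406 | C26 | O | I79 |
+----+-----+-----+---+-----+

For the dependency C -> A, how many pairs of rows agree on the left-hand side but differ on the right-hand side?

C=K: violating pairs (3,8), (4,8), (7,8) — 3 pairs.
C=O: violating pairs (9,10) — 1 pair.

4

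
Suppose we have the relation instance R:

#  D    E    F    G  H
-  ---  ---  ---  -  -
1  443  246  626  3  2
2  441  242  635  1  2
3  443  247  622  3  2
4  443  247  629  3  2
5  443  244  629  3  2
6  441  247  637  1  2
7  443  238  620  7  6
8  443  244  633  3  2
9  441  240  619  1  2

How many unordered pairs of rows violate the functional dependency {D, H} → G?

0

(D=443, H=2): all 5 rows agree on G — 0 pairs.
(D=441, H=2): all 3 rows agree on G — 0 pairs.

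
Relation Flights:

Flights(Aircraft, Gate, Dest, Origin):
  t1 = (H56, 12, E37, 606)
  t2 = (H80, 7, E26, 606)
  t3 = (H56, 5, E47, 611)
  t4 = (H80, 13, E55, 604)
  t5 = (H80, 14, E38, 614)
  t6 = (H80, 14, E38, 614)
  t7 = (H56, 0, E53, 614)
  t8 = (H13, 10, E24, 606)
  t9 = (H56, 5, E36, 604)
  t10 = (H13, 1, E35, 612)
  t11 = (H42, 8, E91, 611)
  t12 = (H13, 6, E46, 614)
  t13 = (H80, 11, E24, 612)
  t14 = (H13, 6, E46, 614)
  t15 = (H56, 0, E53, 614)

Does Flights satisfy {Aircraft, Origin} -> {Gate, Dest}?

(Aircraft=H56, Origin=606): row 1 → {Gate,Dest} = (12, E37) ✓
(Aircraft=H80, Origin=606): row 2 → {Gate,Dest} = (7, E26) ✓
(Aircraft=H56, Origin=611): row 3 → {Gate,Dest} = (5, E47) ✓
(Aircraft=H80, Origin=604): row 4 → {Gate,Dest} = (13, E55) ✓
(Aircraft=H80, Origin=614): rows 5, 6 → {Gate,Dest} = (14, E38), (14, E38) ✓
(Aircraft=H56, Origin=614): rows 7, 15 → {Gate,Dest} = (0, E53), (0, E53) ✓
(Aircraft=H13, Origin=606): row 8 → {Gate,Dest} = (10, E24) ✓
(Aircraft=H56, Origin=604): row 9 → {Gate,Dest} = (5, E36) ✓
(Aircraft=H13, Origin=612): row 10 → {Gate,Dest} = (1, E35) ✓
(Aircraft=H42, Origin=611): row 11 → {Gate,Dest} = (8, E91) ✓
(Aircraft=H13, Origin=614): rows 12, 14 → {Gate,Dest} = (6, E46), (6, E46) ✓
(Aircraft=H80, Origin=612): row 13 → {Gate,Dest} = (11, E24) ✓
Every {Aircraft, Origin} value is associated with a single {Gate, Dest} value, so {Aircraft, Origin} -> {Gate, Dest} holds.

Yes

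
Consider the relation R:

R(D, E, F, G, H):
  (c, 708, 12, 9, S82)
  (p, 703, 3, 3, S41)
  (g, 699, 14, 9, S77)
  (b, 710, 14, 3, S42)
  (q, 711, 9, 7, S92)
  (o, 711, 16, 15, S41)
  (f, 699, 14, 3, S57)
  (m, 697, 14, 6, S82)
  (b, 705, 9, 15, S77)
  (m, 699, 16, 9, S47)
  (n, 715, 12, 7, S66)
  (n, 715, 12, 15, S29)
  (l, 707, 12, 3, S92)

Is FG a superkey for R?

No

Two distinct rows share (F=14, G=3), so FG does not determine every attribute — not a superkey.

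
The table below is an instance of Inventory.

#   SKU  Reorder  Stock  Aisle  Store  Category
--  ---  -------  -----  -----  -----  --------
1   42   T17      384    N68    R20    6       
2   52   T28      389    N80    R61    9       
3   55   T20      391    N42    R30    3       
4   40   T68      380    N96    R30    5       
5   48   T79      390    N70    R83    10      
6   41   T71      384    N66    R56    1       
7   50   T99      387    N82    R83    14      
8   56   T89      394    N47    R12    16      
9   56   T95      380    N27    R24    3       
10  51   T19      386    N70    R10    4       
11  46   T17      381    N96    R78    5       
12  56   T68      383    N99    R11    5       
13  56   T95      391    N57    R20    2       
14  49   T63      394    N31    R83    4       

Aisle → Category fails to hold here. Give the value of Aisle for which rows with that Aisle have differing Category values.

N70

Aisle=N68: row 1 → Category = 6 ✓
Aisle=N80: row 2 → Category = 9 ✓
Aisle=N42: row 3 → Category = 3 ✓
Aisle=N96: rows 4, 11 → Category = 5, 5 ✓
Aisle=N70: rows 5, 10 → Category takes values {10, 4} — violation
Aisle=N66: row 6 → Category = 1 ✓
Aisle=N82: row 7 → Category = 14 ✓
Aisle=N47: row 8 → Category = 16 ✓
Aisle=N27: row 9 → Category = 3 ✓
Aisle=N99: row 12 → Category = 5 ✓
Aisle=N57: row 13 → Category = 2 ✓
Aisle=N31: row 14 → Category = 4 ✓
The only Aisle value with inconsistent Category is Aisle=N70.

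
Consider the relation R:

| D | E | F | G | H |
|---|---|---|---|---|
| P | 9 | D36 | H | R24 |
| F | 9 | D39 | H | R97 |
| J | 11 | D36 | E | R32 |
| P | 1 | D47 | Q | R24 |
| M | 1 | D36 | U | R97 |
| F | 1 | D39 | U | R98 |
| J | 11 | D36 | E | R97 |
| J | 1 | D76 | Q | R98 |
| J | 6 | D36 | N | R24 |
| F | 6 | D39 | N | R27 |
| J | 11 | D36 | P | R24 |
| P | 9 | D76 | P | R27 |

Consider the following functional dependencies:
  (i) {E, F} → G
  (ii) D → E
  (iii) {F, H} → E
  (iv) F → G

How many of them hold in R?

0

(i) {E, F} → G: (E=11, F=D36): 3 rows → G takes values {E, P} — violation — fails.
(ii) D → E: D=P: 3 rows → E takes values {9, 1} — violation; D=F: 3 rows → E takes values {9, 1, 6} — violation; D=J: 5 rows → E takes values {11, 1, 6} — violation — fails.
(iii) {F, H} → E: (F=D36, H=R24): 3 rows → E takes values {9, 6, 11} — violation; (F=D36, H=R97): 2 rows → E takes values {1, 11} — violation — fails.
(iv) F → G: F=D36: 6 rows → G takes values {H, E, U, N, P} — violation; F=D39: 3 rows → G takes values {H, U, N} — violation; F=D76: 2 rows → G takes values {Q, P} — violation — fails.
None of the 4 dependencies hold.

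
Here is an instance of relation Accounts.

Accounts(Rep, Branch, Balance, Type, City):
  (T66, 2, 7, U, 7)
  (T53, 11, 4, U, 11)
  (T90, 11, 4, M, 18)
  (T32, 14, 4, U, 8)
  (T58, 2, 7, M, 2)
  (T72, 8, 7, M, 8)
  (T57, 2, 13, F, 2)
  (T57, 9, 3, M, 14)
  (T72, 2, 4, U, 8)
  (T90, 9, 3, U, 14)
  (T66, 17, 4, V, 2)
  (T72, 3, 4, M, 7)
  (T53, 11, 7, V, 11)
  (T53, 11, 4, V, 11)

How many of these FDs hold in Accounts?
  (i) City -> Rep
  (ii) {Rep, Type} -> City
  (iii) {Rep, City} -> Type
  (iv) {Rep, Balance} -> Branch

(i) City -> Rep: City=7: 2 rows → Rep takes values {T66, T72} — violation; City=8: 3 rows → Rep takes values {T32, T72} — violation; City=2: 3 rows → Rep takes values {T58, T57, T66} — violation; City=14: 2 rows → Rep takes values {T57, T90} — violation — fails.
(ii) {Rep, Type} -> City: (Rep=T72, Type=M): 2 rows → City takes values {8, 7} — violation — fails.
(iii) {Rep, City} -> Type: (Rep=T53, City=11): 3 rows → Type takes values {U, V} — violation; (Rep=T72, City=8): 2 rows → Type takes values {M, U} — violation — fails.
(iv) {Rep, Balance} -> Branch: (Rep=T72, Balance=4): 2 rows → Branch takes values {2, 3} — violation — fails.
None of the 4 dependencies hold.

0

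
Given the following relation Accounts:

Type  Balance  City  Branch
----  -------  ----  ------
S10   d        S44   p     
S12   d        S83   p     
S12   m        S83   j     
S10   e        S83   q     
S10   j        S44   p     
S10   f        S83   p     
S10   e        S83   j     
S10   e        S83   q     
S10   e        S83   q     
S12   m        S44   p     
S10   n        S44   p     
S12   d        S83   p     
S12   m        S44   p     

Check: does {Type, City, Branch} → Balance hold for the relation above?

(Type=S10, City=S44, Branch=p): 3 rows → Balance takes values {d, j, n} — violation
(Type=S12, City=S83, Branch=p): 2 rows → Balance = d, d ✓
(Type=S12, City=S83, Branch=j): 1 row → Balance = m ✓
(Type=S10, City=S83, Branch=q): 3 rows → Balance = e, e, e ✓
(Type=S10, City=S83, Branch=p): 1 row → Balance = f ✓
(Type=S10, City=S83, Branch=j): 1 row → Balance = e ✓
(Type=S12, City=S44, Branch=p): 2 rows → Balance = m, m ✓
Two rows agree on {Type, City, Branch} but differ on Balance, so {Type, City, Branch} → Balance does not hold.

No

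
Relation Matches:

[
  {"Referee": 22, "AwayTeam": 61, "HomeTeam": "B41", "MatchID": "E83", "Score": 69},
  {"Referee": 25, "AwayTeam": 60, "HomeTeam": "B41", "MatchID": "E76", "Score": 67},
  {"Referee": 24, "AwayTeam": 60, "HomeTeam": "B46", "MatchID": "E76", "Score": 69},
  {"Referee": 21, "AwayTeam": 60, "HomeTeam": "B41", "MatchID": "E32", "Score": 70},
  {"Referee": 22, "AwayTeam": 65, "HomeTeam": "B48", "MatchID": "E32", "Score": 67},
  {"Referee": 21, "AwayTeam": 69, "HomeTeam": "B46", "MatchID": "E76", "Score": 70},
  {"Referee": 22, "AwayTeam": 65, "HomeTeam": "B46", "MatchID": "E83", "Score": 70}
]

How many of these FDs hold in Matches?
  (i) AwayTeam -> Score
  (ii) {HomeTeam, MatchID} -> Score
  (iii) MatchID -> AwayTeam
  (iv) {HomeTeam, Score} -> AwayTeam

(i) AwayTeam -> Score: AwayTeam=60: 3 rows → Score takes values {67, 69, 70} — violation; AwayTeam=65: 2 rows → Score takes values {67, 70} — violation — fails.
(ii) {HomeTeam, MatchID} -> Score: (HomeTeam=B46, MatchID=E76): 2 rows → Score takes values {69, 70} — violation — fails.
(iii) MatchID -> AwayTeam: MatchID=E83: 2 rows → AwayTeam takes values {61, 65} — violation; MatchID=E76: 3 rows → AwayTeam takes values {60, 69} — violation; MatchID=E32: 2 rows → AwayTeam takes values {60, 65} — violation — fails.
(iv) {HomeTeam, Score} -> AwayTeam: (HomeTeam=B46, Score=70): 2 rows → AwayTeam takes values {69, 65} — violation — fails.
None of the 4 dependencies hold.

0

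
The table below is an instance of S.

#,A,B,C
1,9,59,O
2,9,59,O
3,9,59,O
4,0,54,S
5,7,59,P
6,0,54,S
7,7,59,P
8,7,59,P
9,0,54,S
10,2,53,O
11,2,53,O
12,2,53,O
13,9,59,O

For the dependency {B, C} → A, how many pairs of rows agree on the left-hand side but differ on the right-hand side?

(B=59, C=O): all 4 rows agree on A — 0 pairs.
(B=54, C=S): all 3 rows agree on A — 0 pairs.
(B=59, C=P): all 3 rows agree on A — 0 pairs.
(B=53, C=O): all 3 rows agree on A — 0 pairs.

0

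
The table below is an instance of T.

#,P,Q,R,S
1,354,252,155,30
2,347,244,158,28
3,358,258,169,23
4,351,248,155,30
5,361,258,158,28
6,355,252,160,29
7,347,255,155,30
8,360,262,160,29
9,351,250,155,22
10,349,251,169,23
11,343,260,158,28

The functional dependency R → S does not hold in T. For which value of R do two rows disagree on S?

155

R=155: rows 1, 4, 7, 9 → S takes values {30, 22} — violation
R=158: rows 2, 5, 11 → S = 28, 28, 28 ✓
R=169: rows 3, 10 → S = 23, 23 ✓
R=160: rows 6, 8 → S = 29, 29 ✓
The only R value with inconsistent S is R=155.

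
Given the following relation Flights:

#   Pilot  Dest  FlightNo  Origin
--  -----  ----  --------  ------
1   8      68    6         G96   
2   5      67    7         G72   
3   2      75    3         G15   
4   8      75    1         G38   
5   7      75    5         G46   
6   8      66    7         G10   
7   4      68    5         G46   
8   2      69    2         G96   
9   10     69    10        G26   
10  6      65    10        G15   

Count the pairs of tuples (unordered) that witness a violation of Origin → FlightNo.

Origin=G96: violating pairs (1,8) — 1 pair.
Origin=G15: violating pairs (3,10) — 1 pair.
Origin=G46: all 2 rows agree on FlightNo — 0 pairs.

2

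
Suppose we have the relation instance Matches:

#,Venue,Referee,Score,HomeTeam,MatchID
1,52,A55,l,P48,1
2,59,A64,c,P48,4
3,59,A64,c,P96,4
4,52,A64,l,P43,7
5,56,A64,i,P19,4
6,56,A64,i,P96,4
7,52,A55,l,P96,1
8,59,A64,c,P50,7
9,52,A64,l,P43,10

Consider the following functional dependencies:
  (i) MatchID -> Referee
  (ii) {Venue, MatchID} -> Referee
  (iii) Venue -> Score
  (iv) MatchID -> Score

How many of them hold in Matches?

(i) MatchID -> Referee: every LHS value maps to a single RHS value — holds.
(ii) {Venue, MatchID} -> Referee: every LHS value maps to a single RHS value — holds.
(iii) Venue -> Score: every LHS value maps to a single RHS value — holds.
(iv) MatchID -> Score: MatchID=4: rows 2, 3, 5, 6 → Score takes values {c, i} — violation; MatchID=7: rows 4, 8 → Score takes values {l, c} — violation — fails.
3 of the 4 dependencies hold.

3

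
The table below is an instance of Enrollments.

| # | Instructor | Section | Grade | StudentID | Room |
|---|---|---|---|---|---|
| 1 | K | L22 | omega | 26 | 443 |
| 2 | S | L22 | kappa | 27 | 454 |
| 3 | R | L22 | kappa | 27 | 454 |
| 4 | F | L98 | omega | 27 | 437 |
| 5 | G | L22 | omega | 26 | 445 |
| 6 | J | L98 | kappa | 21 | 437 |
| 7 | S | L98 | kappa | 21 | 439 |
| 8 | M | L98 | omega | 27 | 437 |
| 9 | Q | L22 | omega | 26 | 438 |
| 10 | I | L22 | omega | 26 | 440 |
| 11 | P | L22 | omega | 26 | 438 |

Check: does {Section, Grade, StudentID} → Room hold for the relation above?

(Section=L22, Grade=omega, StudentID=26): rows 1, 5, 9, 10, 11 → Room takes values {443, 445, 438, 440} — violation
(Section=L22, Grade=kappa, StudentID=27): rows 2, 3 → Room = 454, 454 ✓
(Section=L98, Grade=omega, StudentID=27): rows 4, 8 → Room = 437, 437 ✓
(Section=L98, Grade=kappa, StudentID=21): rows 6, 7 → Room takes values {437, 439} — violation
Two rows agree on {Section, Grade, StudentID} but differ on Room, so {Section, Grade, StudentID} → Room does not hold.

No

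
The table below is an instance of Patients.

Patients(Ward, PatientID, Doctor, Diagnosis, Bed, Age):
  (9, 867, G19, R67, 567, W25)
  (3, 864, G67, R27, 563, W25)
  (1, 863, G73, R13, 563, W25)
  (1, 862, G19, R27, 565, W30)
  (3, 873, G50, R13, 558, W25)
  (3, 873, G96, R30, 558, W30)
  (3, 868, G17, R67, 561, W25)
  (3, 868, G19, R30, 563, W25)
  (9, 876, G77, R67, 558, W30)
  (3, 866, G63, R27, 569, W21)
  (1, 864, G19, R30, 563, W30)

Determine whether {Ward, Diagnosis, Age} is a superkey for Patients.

Yes

All 11 rows have distinct {Ward, Diagnosis, Age} values, so {Ward, Diagnosis, Age} → (all attributes) holds and {Ward, Diagnosis, Age} is a superkey.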